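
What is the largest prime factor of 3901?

3901 = 47 · 83
83 is prime.
So 3901 = 47 · 83; the largest prime factor is 83.

83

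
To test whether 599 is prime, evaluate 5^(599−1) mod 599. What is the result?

1

5^1 ≡ 5 (mod 599)
5^2 ≡ 5^2 = 25 ≡ 25 (mod 599)
5^4 ≡ 25^2 = 625 ≡ 26 (mod 599)
5^8 ≡ 26^2 = 676 ≡ 77 (mod 599)
5^16 ≡ 77^2 = 5929 ≡ 538 (mod 599)
5^32 ≡ 538^2 = 289444 ≡ 127 (mod 599)
5^64 ≡ 127^2 = 16129 ≡ 555 (mod 599)
5^128 ≡ 555^2 = 308025 ≡ 139 (mod 599)
5^256 ≡ 139^2 = 19321 ≡ 153 (mod 599)
5^512 ≡ 153^2 = 23409 ≡ 48 (mod 599)
598 = 512 + 64 + 16 + 4 + 2 in binary powers of 2.
So 5^598 ≡ 48 · 555 · 538 · 26 · 25 ≡ 1 (mod 599).
Since the result is 1, base 5 gives no evidence that 599 is composite.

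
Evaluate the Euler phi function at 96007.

Factor: 96007 = 19 · 31 · 163.
φ(96007) = (19−1) · (31−1) · (163−1) = 18 · 30 · 162 = 87480.

87480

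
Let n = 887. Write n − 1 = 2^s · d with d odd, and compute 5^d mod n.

886

887 − 1 = 886 = 2^1 · 443, so d = 443.
5^1 ≡ 5 (mod 887)
5^2 ≡ 5^2 = 25 ≡ 25 (mod 887)
5^4 ≡ 25^2 = 625 ≡ 625 (mod 887)
5^8 ≡ 625^2 = 390625 ≡ 345 (mod 887)
5^16 ≡ 345^2 = 119025 ≡ 167 (mod 887)
5^32 ≡ 167^2 = 27889 ≡ 392 (mod 887)
5^64 ≡ 392^2 = 153664 ≡ 213 (mod 887)
5^128 ≡ 213^2 = 45369 ≡ 132 (mod 887)
5^256 ≡ 132^2 = 17424 ≡ 571 (mod 887)
443 = 256 + 128 + 32 + 16 + 8 + 2 + 1 in binary powers of 2.
So 5^443 ≡ 571 · 132 · 392 · 167 · 345 · 25 · 5 ≡ 886 (mod 887).
Since 5^d ≡ 886 (mod 887), base 5 does not prove 887 composite.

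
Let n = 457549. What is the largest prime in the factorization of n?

457549 = 53 · 8633
8633 = 89 · 97
97 is prime.
So 457549 = 53 · 89 · 97; the largest prime factor is 97.

97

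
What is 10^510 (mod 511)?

10^1 ≡ 10 (mod 511)
10^2 ≡ 10^2 = 100 ≡ 100 (mod 511)
10^4 ≡ 100^2 = 10000 ≡ 291 (mod 511)
10^8 ≡ 291^2 = 84681 ≡ 366 (mod 511)
10^16 ≡ 366^2 = 133956 ≡ 74 (mod 511)
10^32 ≡ 74^2 = 5476 ≡ 366 (mod 511)
10^64 ≡ 366^2 = 133956 ≡ 74 (mod 511)
10^128 ≡ 74^2 = 5476 ≡ 366 (mod 511)
10^256 ≡ 366^2 = 133956 ≡ 74 (mod 511)
510 = 256 + 128 + 64 + 32 + 16 + 8 + 4 + 2 in binary powers of 2.
So 10^510 ≡ 74 · 366 · 74 · 366 · 74 · 366 · 291 · 100 ≡ 484 (mod 511).
Since 484 ≠ 1, base 10 is a Fermat witness: 511 is composite.

484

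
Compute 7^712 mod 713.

679

7^1 ≡ 7 (mod 713)
7^2 ≡ 7^2 = 49 ≡ 49 (mod 713)
7^4 ≡ 49^2 = 2401 ≡ 262 (mod 713)
7^8 ≡ 262^2 = 68644 ≡ 196 (mod 713)
7^16 ≡ 196^2 = 38416 ≡ 627 (mod 713)
7^32 ≡ 627^2 = 393129 ≡ 266 (mod 713)
7^64 ≡ 266^2 = 70756 ≡ 169 (mod 713)
7^128 ≡ 169^2 = 28561 ≡ 41 (mod 713)
7^256 ≡ 41^2 = 1681 ≡ 255 (mod 713)
7^512 ≡ 255^2 = 65025 ≡ 142 (mod 713)
712 = 512 + 128 + 64 + 8 in binary powers of 2.
So 7^712 ≡ 142 · 41 · 169 · 196 ≡ 679 (mod 713).
Since 679 ≠ 1, base 7 is a Fermat witness: 713 is composite.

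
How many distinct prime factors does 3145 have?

3145 = 5 · 629
629 = 17 · 37
3145 = 5 · 17 · 37, which has 3 distinct prime factors.

3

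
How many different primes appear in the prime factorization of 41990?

41990 = 2 · 20995
20995 = 5 · 4199
4199 = 13 · 323
323 = 17 · 19
41990 = 2 · 5 · 13 · 17 · 19, which has 5 distinct prime factors.

5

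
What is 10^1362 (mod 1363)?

63

10^1 ≡ 10 (mod 1363)
10^2 ≡ 10^2 = 100 ≡ 100 (mod 1363)
10^4 ≡ 100^2 = 10000 ≡ 459 (mod 1363)
10^8 ≡ 459^2 = 210681 ≡ 779 (mod 1363)
10^16 ≡ 779^2 = 606841 ≡ 306 (mod 1363)
10^32 ≡ 306^2 = 93636 ≡ 952 (mod 1363)
10^64 ≡ 952^2 = 906304 ≡ 1272 (mod 1363)
10^128 ≡ 1272^2 = 1617984 ≡ 103 (mod 1363)
10^256 ≡ 103^2 = 10609 ≡ 1068 (mod 1363)
10^512 ≡ 1068^2 = 1140624 ≡ 1156 (mod 1363)
10^1024 ≡ 1156^2 = 1336336 ≡ 596 (mod 1363)
1362 = 1024 + 256 + 64 + 16 + 2 in binary powers of 2.
So 10^1362 ≡ 596 · 1068 · 1272 · 306 · 100 ≡ 63 (mod 1363).
Since 63 ≠ 1, base 10 is a Fermat witness: 1363 is composite.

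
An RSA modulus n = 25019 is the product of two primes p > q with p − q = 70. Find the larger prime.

Since p = q + 70, we have 25019 = q(q + 70), so q² + 70q − 25019 = 0.
Discriminant: 70² + 4·25019 = 4900 + 100076 = 104976; √104976 = 324.
q = (−70 + 324)/2 = 127, and p = q + 70 = 197.
Check: 127 · 197 = 25019.

197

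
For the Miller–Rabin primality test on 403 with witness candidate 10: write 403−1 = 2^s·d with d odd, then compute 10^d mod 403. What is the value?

64

403 − 1 = 402 = 2^1 · 201, so d = 201.
10^1 ≡ 10 (mod 403)
10^2 ≡ 10^2 = 100 ≡ 100 (mod 403)
10^4 ≡ 100^2 = 10000 ≡ 328 (mod 403)
10^8 ≡ 328^2 = 107584 ≡ 386 (mod 403)
10^16 ≡ 386^2 = 148996 ≡ 289 (mod 403)
10^32 ≡ 289^2 = 83521 ≡ 100 (mod 403)
10^64 ≡ 100^2 = 10000 ≡ 328 (mod 403)
10^128 ≡ 328^2 = 107584 ≡ 386 (mod 403)
201 = 128 + 64 + 8 + 1 in binary powers of 2.
So 10^201 ≡ 386 · 328 · 386 · 10 ≡ 64 (mod 403).
Squaring chain: 64; never reaches −1, so base 10 is a Miller–Rabin witness that 403 is composite.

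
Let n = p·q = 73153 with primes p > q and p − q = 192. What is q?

191

Since p = q + 192, we have 73153 = q(q + 192), so q² + 192q − 73153 = 0.
Discriminant: 192² + 4·73153 = 36864 + 292612 = 329476; √329476 = 574.
q = (−192 + 574)/2 = 191, and p = q + 192 = 383.
Check: 191 · 383 = 73153.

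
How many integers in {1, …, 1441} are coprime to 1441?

1300

Factor: 1441 = 11 · 131.
φ(1441) = (11−1) · (131−1) = 10 · 130 = 1300.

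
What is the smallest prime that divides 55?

5

55 is odd.
Digit sum 10, not divisible by 3.
Ends in 5: divisible by 5.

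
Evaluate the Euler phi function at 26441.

26112

Factor: 26441 = 137 · 193.
φ(26441) = (137−1) · (193−1) = 136 · 192 = 26112.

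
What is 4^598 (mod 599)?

1

4^1 ≡ 4 (mod 599)
4^2 ≡ 4^2 = 16 ≡ 16 (mod 599)
4^4 ≡ 16^2 = 256 ≡ 256 (mod 599)
4^8 ≡ 256^2 = 65536 ≡ 245 (mod 599)
4^16 ≡ 245^2 = 60025 ≡ 125 (mod 599)
4^32 ≡ 125^2 = 15625 ≡ 51 (mod 599)
4^64 ≡ 51^2 = 2601 ≡ 205 (mod 599)
4^128 ≡ 205^2 = 42025 ≡ 95 (mod 599)
4^256 ≡ 95^2 = 9025 ≡ 40 (mod 599)
4^512 ≡ 40^2 = 1600 ≡ 402 (mod 599)
598 = 512 + 64 + 16 + 4 + 2 in binary powers of 2.
So 4^598 ≡ 402 · 205 · 125 · 256 · 16 ≡ 1 (mod 599).
Since the result is 1, base 4 gives no evidence that 599 is composite.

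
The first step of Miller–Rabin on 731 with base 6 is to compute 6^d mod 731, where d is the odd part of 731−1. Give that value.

731 − 1 = 730 = 2^1 · 365, so d = 365.
6^1 ≡ 6 (mod 731)
6^2 ≡ 6^2 = 36 ≡ 36 (mod 731)
6^4 ≡ 36^2 = 1296 ≡ 565 (mod 731)
6^8 ≡ 565^2 = 319225 ≡ 509 (mod 731)
6^16 ≡ 509^2 = 259081 ≡ 307 (mod 731)
6^32 ≡ 307^2 = 94249 ≡ 681 (mod 731)
6^64 ≡ 681^2 = 463761 ≡ 307 (mod 731)
6^128 ≡ 307^2 = 94249 ≡ 681 (mod 731)
6^256 ≡ 681^2 = 463761 ≡ 307 (mod 731)
365 = 256 + 64 + 32 + 8 + 4 + 1 in binary powers of 2.
So 6^365 ≡ 307 · 307 · 681 · 509 · 565 · 6 ≡ 724 (mod 731).
Squaring chain: 724; never reaches −1, so base 6 is a Miller–Rabin witness that 731 is composite.

724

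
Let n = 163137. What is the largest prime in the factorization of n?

163137 = 3 · 54379
54379 = 13 · 4183
4183 = 47 · 89
89 is prime.
So 163137 = 3 · 13 · 47 · 89; the largest prime factor is 89.

89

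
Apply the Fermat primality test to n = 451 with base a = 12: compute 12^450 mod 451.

419

12^1 ≡ 12 (mod 451)
12^2 ≡ 12^2 = 144 ≡ 144 (mod 451)
12^4 ≡ 144^2 = 20736 ≡ 441 (mod 451)
12^8 ≡ 441^2 = 194481 ≡ 100 (mod 451)
12^16 ≡ 100^2 = 10000 ≡ 78 (mod 451)
12^32 ≡ 78^2 = 6084 ≡ 221 (mod 451)
12^64 ≡ 221^2 = 48841 ≡ 133 (mod 451)
12^128 ≡ 133^2 = 17689 ≡ 100 (mod 451)
12^256 ≡ 100^2 = 10000 ≡ 78 (mod 451)
450 = 256 + 128 + 64 + 2 in binary powers of 2.
So 12^450 ≡ 78 · 100 · 133 · 144 ≡ 419 (mod 451).
Since 419 ≠ 1, base 12 is a Fermat witness: 451 is composite.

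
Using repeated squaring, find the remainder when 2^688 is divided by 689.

2^1 ≡ 2 (mod 689)
2^2 ≡ 2^2 = 4 ≡ 4 (mod 689)
2^4 ≡ 4^2 = 16 ≡ 16 (mod 689)
2^8 ≡ 16^2 = 256 ≡ 256 (mod 689)
2^16 ≡ 256^2 = 65536 ≡ 81 (mod 689)
2^32 ≡ 81^2 = 6561 ≡ 360 (mod 689)
2^64 ≡ 360^2 = 129600 ≡ 68 (mod 689)
2^128 ≡ 68^2 = 4624 ≡ 490 (mod 689)
2^256 ≡ 490^2 = 240100 ≡ 328 (mod 689)
2^512 ≡ 328^2 = 107584 ≡ 100 (mod 689)
688 = 512 + 128 + 32 + 16 in binary powers of 2.
So 2^688 ≡ 100 · 490 · 360 · 81 ≡ 68 (mod 689).
Since 68 ≠ 1, base 2 is a Fermat witness: 689 is composite.

68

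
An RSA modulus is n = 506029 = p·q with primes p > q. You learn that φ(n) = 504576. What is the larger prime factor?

877

φ(n) = (p−1)(q−1) = n − (p+q) + 1, so p + q = 506029 − 504576 + 1 = 1454.
p and q are the roots of t² − 1454t + 506029 = 0.
Discriminant: 1454² − 4·506029 = 2114116 − 2024116 = 90000; √90000 = 300.
q = (1454 − 300)/2 = 577, p = (1454 + 300)/2 = 877.
Check: 577 · 877 = 506029.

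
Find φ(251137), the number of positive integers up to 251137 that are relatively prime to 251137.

234960

Factor: 251137 = 23 · 61 · 179.
φ(251137) = (23−1) · (61−1) · (179−1) = 22 · 60 · 178 = 234960.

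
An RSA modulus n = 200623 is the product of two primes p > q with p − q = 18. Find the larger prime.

Since p = q + 18, we have 200623 = q(q + 18), so q² + 18q − 200623 = 0.
Discriminant: 18² + 4·200623 = 324 + 802492 = 802816; √802816 = 896.
q = (−18 + 896)/2 = 439, and p = q + 18 = 457.
Check: 439 · 457 = 200623.

457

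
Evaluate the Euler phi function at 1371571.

1324680

Factor: 1371571 = 43 · 167 · 191.
φ(1371571) = (43−1) · (167−1) · (191−1) = 42 · 166 · 190 = 1324680.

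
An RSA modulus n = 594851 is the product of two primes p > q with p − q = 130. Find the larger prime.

839

Since p = q + 130, we have 594851 = q(q + 130), so q² + 130q − 594851 = 0.
Discriminant: 130² + 4·594851 = 16900 + 2379404 = 2396304; √2396304 = 1548.
q = (−130 + 1548)/2 = 709, and p = q + 130 = 839.
Check: 709 · 839 = 594851.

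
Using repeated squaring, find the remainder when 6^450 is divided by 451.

6^1 ≡ 6 (mod 451)
6^2 ≡ 6^2 = 36 ≡ 36 (mod 451)
6^4 ≡ 36^2 = 1296 ≡ 394 (mod 451)
6^8 ≡ 394^2 = 155236 ≡ 92 (mod 451)
6^16 ≡ 92^2 = 8464 ≡ 346 (mod 451)
6^32 ≡ 346^2 = 119716 ≡ 201 (mod 451)
6^64 ≡ 201^2 = 40401 ≡ 262 (mod 451)
6^128 ≡ 262^2 = 68644 ≡ 92 (mod 451)
6^256 ≡ 92^2 = 8464 ≡ 346 (mod 451)
450 = 256 + 128 + 64 + 2 in binary powers of 2.
So 6^450 ≡ 346 · 92 · 262 · 36 ≡ 155 (mod 451).
Since 155 ≠ 1, base 6 is a Fermat witness: 451 is composite.

155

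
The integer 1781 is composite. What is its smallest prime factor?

1781 is odd.
Digit sum 17, not divisible by 3.
Ends in 1: not divisible by 5.
7: 1781 = 7·254 + 3
11: 1781 = 11·161 + 10
13: 1781 = 13·137

13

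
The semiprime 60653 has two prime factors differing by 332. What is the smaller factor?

131

Since p = q + 332, we have 60653 = q(q + 332), so q² + 332q − 60653 = 0.
Discriminant: 332² + 4·60653 = 110224 + 242612 = 352836; √352836 = 594.
q = (−332 + 594)/2 = 131, and p = q + 332 = 463.
Check: 131 · 463 = 60653.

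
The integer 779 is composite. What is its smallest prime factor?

19

779 is odd.
Digit sum 23, not divisible by 3.
Ends in 9: not divisible by 5.
7: 779 = 7·111 + 2
11: 779 = 11·70 + 9
13: 779 = 13·59 + 12
17: 779 = 17·45 + 14
19: 779 = 19·41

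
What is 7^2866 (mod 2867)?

7^1 ≡ 7 (mod 2867)
7^2 ≡ 7^2 = 49 ≡ 49 (mod 2867)
7^4 ≡ 49^2 = 2401 ≡ 2401 (mod 2867)
7^8 ≡ 2401^2 = 5764801 ≡ 2131 (mod 2867)
7^16 ≡ 2131^2 = 4541161 ≡ 2700 (mod 2867)
7^32 ≡ 2700^2 = 7290000 ≡ 2086 (mod 2867)
7^64 ≡ 2086^2 = 4351396 ≡ 2157 (mod 2867)
7^128 ≡ 2157^2 = 4652649 ≡ 2375 (mod 2867)
7^256 ≡ 2375^2 = 5640625 ≡ 1236 (mod 2867)
7^512 ≡ 1236^2 = 1527696 ≡ 2452 (mod 2867)
7^1024 ≡ 2452^2 = 6012304 ≡ 205 (mod 2867)
7^2048 ≡ 205^2 = 42025 ≡ 1887 (mod 2867)
2866 = 2048 + 512 + 256 + 32 + 16 + 2 in binary powers of 2.
So 7^2866 ≡ 1887 · 2452 · 1236 · 2086 · 2700 · 49 ≡ 1021 (mod 2867).
Since 1021 ≠ 1, base 7 is a Fermat witness: 2867 is composite.

1021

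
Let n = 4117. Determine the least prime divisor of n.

23

4117 is odd.
Digit sum 13, not divisible by 3.
Ends in 7: not divisible by 5.
7: 4117 = 7·588 + 1
11: 4117 = 11·374 + 3
13: 4117 = 13·316 + 9
17: 4117 = 17·242 + 3
19: 4117 = 19·216 + 13
23: 4117 = 23·179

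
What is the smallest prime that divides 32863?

32863 is odd.
Digit sum 22, not divisible by 3.
Ends in 3: not divisible by 5.
7: 32863 = 7·4694 + 5
11: 32863 = 11·2987 + 6
13: 32863 = 13·2527 + 12
17: 32863 = 17·1933 + 2
19: 32863 = 19·1729 + 12
23: 32863 = 23·1428 + 19
29: 32863 = 29·1133 + 6
31: 32863 = 31·1060 + 3
37: 32863 = 37·888 + 7
41: 32863 = 41·801 + 22
43: 32863 = 43·764 + 11
47: 32863 = 47·699 + 10
53: 32863 = 53·620 + 3
59: 32863 = 59·557

59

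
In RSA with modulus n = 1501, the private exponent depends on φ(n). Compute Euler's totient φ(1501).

1404

Factor: 1501 = 19 · 79.
φ(1501) = (19−1) · (79−1) = 18 · 78 = 1404.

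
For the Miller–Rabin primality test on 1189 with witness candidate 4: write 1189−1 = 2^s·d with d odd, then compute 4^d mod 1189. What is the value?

1189 − 1 = 1188 = 2^2 · 297, so d = 297.
4^1 ≡ 4 (mod 1189)
4^2 ≡ 4^2 = 16 ≡ 16 (mod 1189)
4^4 ≡ 16^2 = 256 ≡ 256 (mod 1189)
4^8 ≡ 256^2 = 65536 ≡ 141 (mod 1189)
4^16 ≡ 141^2 = 19881 ≡ 857 (mod 1189)
4^32 ≡ 857^2 = 734449 ≡ 836 (mod 1189)
4^64 ≡ 836^2 = 698896 ≡ 953 (mod 1189)
4^128 ≡ 953^2 = 908209 ≡ 1002 (mod 1189)
4^256 ≡ 1002^2 = 1004004 ≡ 488 (mod 1189)
297 = 256 + 32 + 8 + 1 in binary powers of 2.
So 4^297 ≡ 488 · 836 · 141 · 4 ≡ 1050 (mod 1189).
Squaring chain: 1050 → 297; never reaches −1, so base 4 is a Miller–Rabin witness that 1189 is composite.

1050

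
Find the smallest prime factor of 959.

959 is odd.
Digit sum 23, not divisible by 3.
Ends in 9: not divisible by 5.
7: 959 = 7·137

7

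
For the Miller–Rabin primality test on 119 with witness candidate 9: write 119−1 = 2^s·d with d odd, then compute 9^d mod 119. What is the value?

32

119 − 1 = 118 = 2^1 · 59, so d = 59.
9^1 ≡ 9 (mod 119)
9^2 ≡ 9^2 = 81 ≡ 81 (mod 119)
9^4 ≡ 81^2 = 6561 ≡ 16 (mod 119)
9^8 ≡ 16^2 = 256 ≡ 18 (mod 119)
9^16 ≡ 18^2 = 324 ≡ 86 (mod 119)
9^32 ≡ 86^2 = 7396 ≡ 18 (mod 119)
59 = 32 + 16 + 8 + 2 + 1 in binary powers of 2.
So 9^59 ≡ 18 · 86 · 18 · 81 · 9 ≡ 32 (mod 119).
Squaring chain: 32; never reaches −1, so base 9 is a Miller–Rabin witness that 119 is composite.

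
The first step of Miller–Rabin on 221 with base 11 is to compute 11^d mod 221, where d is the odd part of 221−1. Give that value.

54

221 − 1 = 220 = 2^2 · 55, so d = 55.
11^1 ≡ 11 (mod 221)
11^2 ≡ 11^2 = 121 ≡ 121 (mod 221)
11^4 ≡ 121^2 = 14641 ≡ 55 (mod 221)
11^8 ≡ 55^2 = 3025 ≡ 152 (mod 221)
11^16 ≡ 152^2 = 23104 ≡ 120 (mod 221)
11^32 ≡ 120^2 = 14400 ≡ 35 (mod 221)
55 = 32 + 16 + 4 + 2 + 1 in binary powers of 2.
So 11^55 ≡ 35 · 120 · 55 · 121 · 11 ≡ 54 (mod 221).
Squaring chain: 54 → 43; never reaches −1, so base 11 is a Miller–Rabin witness that 221 is composite.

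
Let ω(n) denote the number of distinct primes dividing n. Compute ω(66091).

66091 = 29 · 2279
2279 = 43 · 53
66091 = 29 · 43 · 53, which has 3 distinct prime factors.

3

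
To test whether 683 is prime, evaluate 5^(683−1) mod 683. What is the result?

5^1 ≡ 5 (mod 683)
5^2 ≡ 5^2 = 25 ≡ 25 (mod 683)
5^4 ≡ 25^2 = 625 ≡ 625 (mod 683)
5^8 ≡ 625^2 = 390625 ≡ 632 (mod 683)
5^16 ≡ 632^2 = 399424 ≡ 552 (mod 683)
5^32 ≡ 552^2 = 304704 ≡ 86 (mod 683)
5^64 ≡ 86^2 = 7396 ≡ 566 (mod 683)
5^128 ≡ 566^2 = 320356 ≡ 29 (mod 683)
5^256 ≡ 29^2 = 841 ≡ 158 (mod 683)
5^512 ≡ 158^2 = 24964 ≡ 376 (mod 683)
682 = 512 + 128 + 32 + 8 + 2 in binary powers of 2.
So 5^682 ≡ 376 · 29 · 86 · 632 · 25 ≡ 1 (mod 683).
Since the result is 1, base 5 gives no evidence that 683 is composite.

1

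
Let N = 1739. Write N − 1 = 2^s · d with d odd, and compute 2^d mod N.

1623

1739 − 1 = 1738 = 2^1 · 869, so d = 869.
2^1 ≡ 2 (mod 1739)
2^2 ≡ 2^2 = 4 ≡ 4 (mod 1739)
2^4 ≡ 4^2 = 16 ≡ 16 (mod 1739)
2^8 ≡ 16^2 = 256 ≡ 256 (mod 1739)
2^16 ≡ 256^2 = 65536 ≡ 1193 (mod 1739)
2^32 ≡ 1193^2 = 1423249 ≡ 747 (mod 1739)
2^64 ≡ 747^2 = 558009 ≡ 1529 (mod 1739)
2^128 ≡ 1529^2 = 2337841 ≡ 625 (mod 1739)
2^256 ≡ 625^2 = 390625 ≡ 1089 (mod 1739)
2^512 ≡ 1089^2 = 1185921 ≡ 1662 (mod 1739)
869 = 512 + 256 + 64 + 32 + 4 + 1 in binary powers of 2.
So 2^869 ≡ 1662 · 1089 · 1529 · 747 · 16 · 2 ≡ 1623 (mod 1739).
Squaring chain: 1623; never reaches −1, so base 2 is a Miller–Rabin witness that 1739 is composite.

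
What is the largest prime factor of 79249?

97

79249 = 19 · 4171
4171 = 43 · 97
97 is prime.
So 79249 = 19 · 43 · 97; the largest prime factor is 97.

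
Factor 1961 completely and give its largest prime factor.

1961 = 37 · 53
53 is prime.
So 1961 = 37 · 53; the largest prime factor is 53.

53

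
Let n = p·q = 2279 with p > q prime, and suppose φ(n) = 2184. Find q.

φ(n) = (p−1)(q−1) = n − (p+q) + 1, so p + q = 2279 − 2184 + 1 = 96.
p and q are the roots of t² − 96t + 2279 = 0.
Discriminant: 96² − 4·2279 = 9216 − 9116 = 100; √100 = 10.
q = (96 − 10)/2 = 43, p = (96 + 10)/2 = 53.
Check: 43 · 53 = 2279.

43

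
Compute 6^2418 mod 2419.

6^1 ≡ 6 (mod 2419)
6^2 ≡ 6^2 = 36 ≡ 36 (mod 2419)
6^4 ≡ 36^2 = 1296 ≡ 1296 (mod 2419)
6^8 ≡ 1296^2 = 1679616 ≡ 830 (mod 2419)
6^16 ≡ 830^2 = 688900 ≡ 1904 (mod 2419)
6^32 ≡ 1904^2 = 3625216 ≡ 1554 (mod 2419)
6^64 ≡ 1554^2 = 2414916 ≡ 754 (mod 2419)
6^128 ≡ 754^2 = 568516 ≡ 51 (mod 2419)
6^256 ≡ 51^2 = 2601 ≡ 182 (mod 2419)
6^512 ≡ 182^2 = 33124 ≡ 1677 (mod 2419)
6^1024 ≡ 1677^2 = 2812329 ≡ 1451 (mod 2419)
6^2048 ≡ 1451^2 = 2105401 ≡ 871 (mod 2419)
2418 = 2048 + 256 + 64 + 32 + 16 + 2 in binary powers of 2.
So 6^2418 ≡ 871 · 182 · 754 · 1554 · 1904 · 36 ≡ 1673 (mod 2419).
Since 1673 ≠ 1, base 6 is a Fermat witness: 2419 is composite.

1673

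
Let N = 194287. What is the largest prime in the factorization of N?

194287 = 37 · 5251
5251 = 59 · 89
89 is prime.
So 194287 = 37 · 59 · 89; the largest prime factor is 89.

89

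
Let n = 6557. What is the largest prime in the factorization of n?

83

6557 = 79 · 83
83 is prime.
So 6557 = 79 · 83; the largest prime factor is 83.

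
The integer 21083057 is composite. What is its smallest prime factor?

73

21083057 is odd.
Digit sum 26, not divisible by 3.
Ends in 7: not divisible by 5.
7: 21083057 = 7·3011865 + 2
11: 21083057 = 11·1916641 + 6
13: 21083057 = 13·1621773 + 8
17: 21083057 = 17·1240179 + 14
19: 21083057 = 19·1109634 + 11
23: 21083057 = 23·916654 + 15
29: 21083057 = 29·727001 + 28
31: 21083057 = 31·680098 + 19
37: 21083057 = 37·569812 + 13
41: 21083057 = 41·514220 + 37
43: 21083057 = 43·490303 + 28
47: 21083057 = 47·448575 + 32
53: 21083057 = 53·397793 + 28
59: 21083057 = 59·357339 + 56
61: 21083057 = 61·345623 + 54
67: 21083057 = 67·314672 + 33
71: 21083057 = 71·296944 + 33
73: 21083057 = 73·288809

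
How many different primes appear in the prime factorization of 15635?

15635 = 5 · 3127
3127 = 53 · 59
15635 = 5 · 53 · 59, which has 3 distinct prime factors.

3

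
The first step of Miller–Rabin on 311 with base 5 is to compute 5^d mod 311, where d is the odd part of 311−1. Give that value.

311 − 1 = 310 = 2^1 · 155, so d = 155.
5^1 ≡ 5 (mod 311)
5^2 ≡ 5^2 = 25 ≡ 25 (mod 311)
5^4 ≡ 25^2 = 625 ≡ 3 (mod 311)
5^8 ≡ 3^2 = 9 ≡ 9 (mod 311)
5^16 ≡ 9^2 = 81 ≡ 81 (mod 311)
5^32 ≡ 81^2 = 6561 ≡ 30 (mod 311)
5^64 ≡ 30^2 = 900 ≡ 278 (mod 311)
5^128 ≡ 278^2 = 77284 ≡ 156 (mod 311)
155 = 128 + 16 + 8 + 2 + 1 in binary powers of 2.
So 5^155 ≡ 156 · 81 · 9 · 25 · 5 ≡ 1 (mod 311).
Since 5^d ≡ 1 (mod 311), base 5 does not prove 311 composite.

1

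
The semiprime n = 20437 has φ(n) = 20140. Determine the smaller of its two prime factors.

107

φ(n) = (p−1)(q−1) = n − (p+q) + 1, so p + q = 20437 − 20140 + 1 = 298.
p and q are the roots of t² − 298t + 20437 = 0.
Discriminant: 298² − 4·20437 = 88804 − 81748 = 7056; √7056 = 84.
q = (298 − 84)/2 = 107, p = (298 + 84)/2 = 191.
Check: 107 · 191 = 20437.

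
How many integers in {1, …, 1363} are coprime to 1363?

1288

Factor: 1363 = 29 · 47.
φ(1363) = (29−1) · (47−1) = 28 · 46 = 1288.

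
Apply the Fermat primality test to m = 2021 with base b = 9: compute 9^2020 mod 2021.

1358

9^1 ≡ 9 (mod 2021)
9^2 ≡ 9^2 = 81 ≡ 81 (mod 2021)
9^4 ≡ 81^2 = 6561 ≡ 498 (mod 2021)
9^8 ≡ 498^2 = 248004 ≡ 1442 (mod 2021)
9^16 ≡ 1442^2 = 2079364 ≡ 1776 (mod 2021)
9^32 ≡ 1776^2 = 3154176 ≡ 1416 (mod 2021)
9^64 ≡ 1416^2 = 2005056 ≡ 224 (mod 2021)
9^128 ≡ 224^2 = 50176 ≡ 1672 (mod 2021)
9^256 ≡ 1672^2 = 2795584 ≡ 541 (mod 2021)
9^512 ≡ 541^2 = 292681 ≡ 1657 (mod 2021)
9^1024 ≡ 1657^2 = 2745649 ≡ 1131 (mod 2021)
2020 = 1024 + 512 + 256 + 128 + 64 + 32 + 4 in binary powers of 2.
So 9^2020 ≡ 1131 · 1657 · 541 · 1672 · 224 · 1416 · 498 ≡ 1358 (mod 2021).
Since 1358 ≠ 1, base 9 is a Fermat witness: 2021 is composite.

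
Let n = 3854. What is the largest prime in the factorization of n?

47

3854 = 2 · 1927
1927 = 41 · 47
47 is prime.
So 3854 = 2 · 41 · 47; the largest prime factor is 47.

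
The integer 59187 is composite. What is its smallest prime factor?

3

59187 is odd.
Digit sum 30, divisible by 3.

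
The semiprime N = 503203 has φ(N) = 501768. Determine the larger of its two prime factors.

829

φ(n) = (p−1)(q−1) = n − (p+q) + 1, so p + q = 503203 − 501768 + 1 = 1436.
p and q are the roots of t² − 1436t + 503203 = 0.
Discriminant: 1436² − 4·503203 = 2062096 − 2012812 = 49284; √49284 = 222.
q = (1436 − 222)/2 = 607, p = (1436 + 222)/2 = 829.
Check: 607 · 829 = 503203.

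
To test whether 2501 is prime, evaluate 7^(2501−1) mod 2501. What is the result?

7^1 ≡ 7 (mod 2501)
7^2 ≡ 7^2 = 49 ≡ 49 (mod 2501)
7^4 ≡ 49^2 = 2401 ≡ 2401 (mod 2501)
7^8 ≡ 2401^2 = 5764801 ≡ 2497 (mod 2501)
7^16 ≡ 2497^2 = 6235009 ≡ 16 (mod 2501)
7^32 ≡ 16^2 = 256 ≡ 256 (mod 2501)
7^64 ≡ 256^2 = 65536 ≡ 510 (mod 2501)
7^128 ≡ 510^2 = 260100 ≡ 2497 (mod 2501)
7^256 ≡ 2497^2 = 6235009 ≡ 16 (mod 2501)
7^512 ≡ 16^2 = 256 ≡ 256 (mod 2501)
7^1024 ≡ 256^2 = 65536 ≡ 510 (mod 2501)
7^2048 ≡ 510^2 = 260100 ≡ 2497 (mod 2501)
2500 = 2048 + 256 + 128 + 64 + 4 in binary powers of 2.
So 7^2500 ≡ 2497 · 16 · 2497 · 510 · 2401 ≡ 1721 (mod 2501).
Since 1721 ≠ 1, base 7 is a Fermat witness: 2501 is composite.

1721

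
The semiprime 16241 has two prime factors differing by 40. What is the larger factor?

Since p = q + 40, we have 16241 = q(q + 40), so q² + 40q − 16241 = 0.
Discriminant: 40² + 4·16241 = 1600 + 64964 = 66564; √66564 = 258.
q = (−40 + 258)/2 = 109, and p = q + 40 = 149.
Check: 109 · 149 = 16241.

149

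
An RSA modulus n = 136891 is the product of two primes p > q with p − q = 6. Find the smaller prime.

367

Since p = q + 6, we have 136891 = q(q + 6), so q² + 6q − 136891 = 0.
Discriminant: 6² + 4·136891 = 36 + 547564 = 547600; √547600 = 740.
q = (−6 + 740)/2 = 367, and p = q + 6 = 373.
Check: 367 · 373 = 136891.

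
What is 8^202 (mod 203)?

8^1 ≡ 8 (mod 203)
8^2 ≡ 8^2 = 64 ≡ 64 (mod 203)
8^4 ≡ 64^2 = 4096 ≡ 36 (mod 203)
8^8 ≡ 36^2 = 1296 ≡ 78 (mod 203)
8^16 ≡ 78^2 = 6084 ≡ 197 (mod 203)
8^32 ≡ 197^2 = 38809 ≡ 36 (mod 203)
8^64 ≡ 36^2 = 1296 ≡ 78 (mod 203)
8^128 ≡ 78^2 = 6084 ≡ 197 (mod 203)
202 = 128 + 64 + 8 + 2 in binary powers of 2.
So 8^202 ≡ 197 · 78 · 78 · 64 ≡ 71 (mod 203).
Since 71 ≠ 1, base 8 is a Fermat witness: 203 is composite.

71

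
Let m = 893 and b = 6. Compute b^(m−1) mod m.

6^1 ≡ 6 (mod 893)
6^2 ≡ 6^2 = 36 ≡ 36 (mod 893)
6^4 ≡ 36^2 = 1296 ≡ 403 (mod 893)
6^8 ≡ 403^2 = 162409 ≡ 776 (mod 893)
6^16 ≡ 776^2 = 602176 ≡ 294 (mod 893)
6^32 ≡ 294^2 = 86436 ≡ 708 (mod 893)
6^64 ≡ 708^2 = 501264 ≡ 291 (mod 893)
6^128 ≡ 291^2 = 84681 ≡ 739 (mod 893)
6^256 ≡ 739^2 = 546121 ≡ 498 (mod 893)
6^512 ≡ 498^2 = 248004 ≡ 643 (mod 893)
892 = 512 + 256 + 64 + 32 + 16 + 8 + 4 in binary powers of 2.
So 6^892 ≡ 643 · 498 · 291 · 708 · 294 · 776 · 403 ≡ 291 (mod 893).
Since 291 ≠ 1, base 6 is a Fermat witness: 893 is composite.

291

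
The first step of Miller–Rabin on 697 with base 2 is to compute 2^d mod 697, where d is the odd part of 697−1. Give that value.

697 − 1 = 696 = 2^3 · 87, so d = 87.
2^1 ≡ 2 (mod 697)
2^2 ≡ 2^2 = 4 ≡ 4 (mod 697)
2^4 ≡ 4^2 = 16 ≡ 16 (mod 697)
2^8 ≡ 16^2 = 256 ≡ 256 (mod 697)
2^16 ≡ 256^2 = 65536 ≡ 18 (mod 697)
2^32 ≡ 18^2 = 324 ≡ 324 (mod 697)
2^64 ≡ 324^2 = 104976 ≡ 426 (mod 697)
87 = 64 + 16 + 4 + 2 + 1 in binary powers of 2.
So 2^87 ≡ 426 · 18 · 16 · 4 · 2 ≡ 128 (mod 697).
Squaring chain: 128 → 353 → 543; never reaches −1, so base 2 is a Miller–Rabin witness that 697 is composite.

128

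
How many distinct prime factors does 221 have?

221 = 13 · 17
221 = 13 · 17, which has 2 distinct prime factors.

2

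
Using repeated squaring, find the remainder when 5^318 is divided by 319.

136

5^1 ≡ 5 (mod 319)
5^2 ≡ 5^2 = 25 ≡ 25 (mod 319)
5^4 ≡ 25^2 = 625 ≡ 306 (mod 319)
5^8 ≡ 306^2 = 93636 ≡ 169 (mod 319)
5^16 ≡ 169^2 = 28561 ≡ 170 (mod 319)
5^32 ≡ 170^2 = 28900 ≡ 190 (mod 319)
5^64 ≡ 190^2 = 36100 ≡ 53 (mod 319)
5^128 ≡ 53^2 = 2809 ≡ 257 (mod 319)
5^256 ≡ 257^2 = 66049 ≡ 16 (mod 319)
318 = 256 + 32 + 16 + 8 + 4 + 2 in binary powers of 2.
So 5^318 ≡ 16 · 190 · 170 · 169 · 306 · 25 ≡ 136 (mod 319).
Since 136 ≠ 1, base 5 is a Fermat witness: 319 is composite.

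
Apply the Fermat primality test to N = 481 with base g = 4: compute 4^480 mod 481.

4^1 ≡ 4 (mod 481)
4^2 ≡ 4^2 = 16 ≡ 16 (mod 481)
4^4 ≡ 16^2 = 256 ≡ 256 (mod 481)
4^8 ≡ 256^2 = 65536 ≡ 120 (mod 481)
4^16 ≡ 120^2 = 14400 ≡ 451 (mod 481)
4^32 ≡ 451^2 = 203401 ≡ 419 (mod 481)
4^64 ≡ 419^2 = 175561 ≡ 477 (mod 481)
4^128 ≡ 477^2 = 227529 ≡ 16 (mod 481)
4^256 ≡ 16^2 = 256 ≡ 256 (mod 481)
480 = 256 + 128 + 64 + 32 in binary powers of 2.
So 4^480 ≡ 256 · 16 · 477 · 419 ≡ 417 (mod 481).
Since 417 ≠ 1, base 4 is a Fermat witness: 481 is composite.

417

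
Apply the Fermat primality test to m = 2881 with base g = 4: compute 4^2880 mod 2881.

107

4^1 ≡ 4 (mod 2881)
4^2 ≡ 4^2 = 16 ≡ 16 (mod 2881)
4^4 ≡ 16^2 = 256 ≡ 256 (mod 2881)
4^8 ≡ 256^2 = 65536 ≡ 2154 (mod 2881)
4^16 ≡ 2154^2 = 4639716 ≡ 1306 (mod 2881)
4^32 ≡ 1306^2 = 1705636 ≡ 84 (mod 2881)
4^64 ≡ 84^2 = 7056 ≡ 1294 (mod 2881)
4^128 ≡ 1294^2 = 1674436 ≡ 575 (mod 2881)
4^256 ≡ 575^2 = 330625 ≡ 2191 (mod 2881)
4^512 ≡ 2191^2 = 4800481 ≡ 735 (mod 2881)
4^1024 ≡ 735^2 = 540225 ≡ 1478 (mod 2881)
4^2048 ≡ 1478^2 = 2184484 ≡ 686 (mod 2881)
2880 = 2048 + 512 + 256 + 64 in binary powers of 2.
So 4^2880 ≡ 686 · 735 · 2191 · 1294 ≡ 107 (mod 2881).
Since 107 ≠ 1, base 4 is a Fermat witness: 2881 is composite.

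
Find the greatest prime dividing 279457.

97

279457 = 43 · 6499
6499 = 67 · 97
97 is prime.
So 279457 = 43 · 67 · 97; the largest prime factor is 97.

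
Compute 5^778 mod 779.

5^1 ≡ 5 (mod 779)
5^2 ≡ 5^2 = 25 ≡ 25 (mod 779)
5^4 ≡ 25^2 = 625 ≡ 625 (mod 779)
5^8 ≡ 625^2 = 390625 ≡ 346 (mod 779)
5^16 ≡ 346^2 = 119716 ≡ 529 (mod 779)
5^32 ≡ 529^2 = 279841 ≡ 180 (mod 779)
5^64 ≡ 180^2 = 32400 ≡ 461 (mod 779)
5^128 ≡ 461^2 = 212521 ≡ 633 (mod 779)
5^256 ≡ 633^2 = 400689 ≡ 283 (mod 779)
5^512 ≡ 283^2 = 80089 ≡ 631 (mod 779)
778 = 512 + 256 + 8 + 2 in binary powers of 2.
So 5^778 ≡ 631 · 283 · 346 · 25 ≡ 720 (mod 779).
Since 720 ≠ 1, base 5 is a Fermat witness: 779 is composite.

720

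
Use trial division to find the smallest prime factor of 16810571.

83

16810571 is odd.
Digit sum 29, not divisible by 3.
Ends in 1: not divisible by 5.
7: 16810571 = 7·2401510 + 1
11: 16810571 = 11·1528233 + 8
13: 16810571 = 13·1293120 + 11
17: 16810571 = 17·988857 + 2
19: 16810571 = 19·884766 + 17
23: 16810571 = 23·730894 + 9
29: 16810571 = 29·579674 + 25
31: 16810571 = 31·542276 + 15
37: 16810571 = 37·454339 + 28
41: 16810571 = 41·410013 + 38
43: 16810571 = 43·390943 + 22
47: 16810571 = 47·357671 + 34
53: 16810571 = 53·317180 + 31
59: 16810571 = 59·284924 + 55
61: 16810571 = 61·275583 + 8
67: 16810571 = 67·250904 + 3
71: 16810571 = 71·236768 + 43
73: 16810571 = 73·230281 + 58
79: 16810571 = 79·212792 + 3
83: 16810571 = 83·202537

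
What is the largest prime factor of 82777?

61

82777 = 23 · 3599
3599 = 59 · 61
61 is prime.
So 82777 = 23 · 59 · 61; the largest prime factor is 61.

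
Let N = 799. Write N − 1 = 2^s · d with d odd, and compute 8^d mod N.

799 − 1 = 798 = 2^1 · 399, so d = 399.
8^1 ≡ 8 (mod 799)
8^2 ≡ 8^2 = 64 ≡ 64 (mod 799)
8^4 ≡ 64^2 = 4096 ≡ 101 (mod 799)
8^8 ≡ 101^2 = 10201 ≡ 613 (mod 799)
8^16 ≡ 613^2 = 375769 ≡ 239 (mod 799)
8^32 ≡ 239^2 = 57121 ≡ 392 (mod 799)
8^64 ≡ 392^2 = 153664 ≡ 256 (mod 799)
8^128 ≡ 256^2 = 65536 ≡ 18 (mod 799)
8^256 ≡ 18^2 = 324 ≡ 324 (mod 799)
399 = 256 + 128 + 8 + 4 + 2 + 1 in binary powers of 2.
So 8^399 ≡ 324 · 18 · 613 · 101 · 64 · 8 ≡ 49 (mod 799).
Squaring chain: 49; never reaches −1, so base 8 is a Miller–Rabin witness that 799 is composite.

49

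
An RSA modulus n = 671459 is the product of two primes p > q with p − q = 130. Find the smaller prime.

757

Since p = q + 130, we have 671459 = q(q + 130), so q² + 130q − 671459 = 0.
Discriminant: 130² + 4·671459 = 16900 + 2685836 = 2702736; √2702736 = 1644.
q = (−130 + 1644)/2 = 757, and p = q + 130 = 887.
Check: 757 · 887 = 671459.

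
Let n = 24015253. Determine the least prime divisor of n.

24015253 is odd.
Digit sum 22, not divisible by 3.
Ends in 3: not divisible by 5.
7: 24015253 = 7·3430750 + 3
11: 24015253 = 11·2183204 + 9
13: 24015253 = 13·1847327 + 2
17: 24015253 = 17·1412661 + 16
19: 24015253 = 19·1263960 + 13
23: 24015253 = 23·1044141 + 10
29: 24015253 = 29·828112 + 5
31: 24015253 = 31·774685 + 18
37: 24015253 = 37·649060 + 33
41: 24015253 = 41·585737 + 36
43: 24015253 = 43·558494 + 11
47: 24015253 = 47·510962 + 39
53: 24015253 = 53·453117 + 52
59: 24015253 = 59·407038 + 11
61: 24015253 = 61·393692 + 41
67: 24015253 = 67·358436 + 41
71: 24015253 = 71·338243

71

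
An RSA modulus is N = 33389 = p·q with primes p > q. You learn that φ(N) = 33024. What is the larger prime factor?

φ(n) = (p−1)(q−1) = n − (p+q) + 1, so p + q = 33389 − 33024 + 1 = 366.
p and q are the roots of t² − 366t + 33389 = 0.
Discriminant: 366² − 4·33389 = 133956 − 133556 = 400; √400 = 20.
q = (366 − 20)/2 = 173, p = (366 + 20)/2 = 193.
Check: 173 · 193 = 33389.

193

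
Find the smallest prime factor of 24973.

13

24973 is odd.
Digit sum 25, not divisible by 3.
Ends in 3: not divisible by 5.
7: 24973 = 7·3567 + 4
11: 24973 = 11·2270 + 3
13: 24973 = 13·1921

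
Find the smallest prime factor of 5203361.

61

5203361 is odd.
Digit sum 20, not divisible by 3.
Ends in 1: not divisible by 5.
7: 5203361 = 7·743337 + 2
11: 5203361 = 11·473032 + 9
13: 5203361 = 13·400258 + 7
17: 5203361 = 17·306080 + 1
19: 5203361 = 19·273861 + 2
23: 5203361 = 23·226233 + 2
29: 5203361 = 29·179426 + 7
31: 5203361 = 31·167850 + 11
37: 5203361 = 37·140631 + 14
41: 5203361 = 41·126911 + 10
43: 5203361 = 43·121008 + 17
47: 5203361 = 47·110709 + 38
53: 5203361 = 53·98176 + 33
59: 5203361 = 59·88192 + 33
61: 5203361 = 61·85301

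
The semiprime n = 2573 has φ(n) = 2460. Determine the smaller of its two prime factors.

φ(n) = (p−1)(q−1) = n − (p+q) + 1, so p + q = 2573 − 2460 + 1 = 114.
p and q are the roots of t² − 114t + 2573 = 0.
Discriminant: 114² − 4·2573 = 12996 − 10292 = 2704; √2704 = 52.
q = (114 − 52)/2 = 31, p = (114 + 52)/2 = 83.
Check: 31 · 83 = 2573.

31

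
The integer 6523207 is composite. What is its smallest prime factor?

6523207 is odd.
Digit sum 25, not divisible by 3.
Ends in 7: not divisible by 5.
7: 6523207 = 7·931886 + 5
11: 6523207 = 11·593018 + 9
13: 6523207 = 13·501785 + 2
17: 6523207 = 17·383718 + 1
19: 6523207 = 19·343326 + 13
23: 6523207 = 23·283617 + 16
29: 6523207 = 29·224938 + 5
31: 6523207 = 31·210426 + 1
37: 6523207 = 37·176302 + 33
41: 6523207 = 41·159102 + 25
43: 6523207 = 43·151702 + 21
47: 6523207 = 47·138791 + 30
53: 6523207 = 53·123079 + 20
59: 6523207 = 59·110562 + 49
61: 6523207 = 61·106937 + 50
67: 6523207 = 67·97361 + 20
71: 6523207 = 71·91876 + 11
73: 6523207 = 73·89359

73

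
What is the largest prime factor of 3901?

83

3901 = 47 · 83
83 is prime.
So 3901 = 47 · 83; the largest prime factor is 83.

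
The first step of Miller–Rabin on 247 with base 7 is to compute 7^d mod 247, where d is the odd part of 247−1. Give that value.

247 − 1 = 246 = 2^1 · 123, so d = 123.
7^1 ≡ 7 (mod 247)
7^2 ≡ 7^2 = 49 ≡ 49 (mod 247)
7^4 ≡ 49^2 = 2401 ≡ 178 (mod 247)
7^8 ≡ 178^2 = 31684 ≡ 68 (mod 247)
7^16 ≡ 68^2 = 4624 ≡ 178 (mod 247)
7^32 ≡ 178^2 = 31684 ≡ 68 (mod 247)
7^64 ≡ 68^2 = 4624 ≡ 178 (mod 247)
123 = 64 + 32 + 16 + 8 + 2 + 1 in binary powers of 2.
So 7^123 ≡ 178 · 68 · 178 · 68 · 49 · 7 ≡ 96 (mod 247).
Squaring chain: 96; never reaches −1, so base 7 is a Miller–Rabin witness that 247 is composite.

96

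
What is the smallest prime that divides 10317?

10317 is odd.
Digit sum 12, divisible by 3.

3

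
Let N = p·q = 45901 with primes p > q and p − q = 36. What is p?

Since p = q + 36, we have 45901 = q(q + 36), so q² + 36q − 45901 = 0.
Discriminant: 36² + 4·45901 = 1296 + 183604 = 184900; √184900 = 430.
q = (−36 + 430)/2 = 197, and p = q + 36 = 233.
Check: 197 · 233 = 45901.

233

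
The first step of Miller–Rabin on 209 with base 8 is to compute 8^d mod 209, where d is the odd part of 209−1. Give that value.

160

209 − 1 = 208 = 2^4 · 13, so d = 13.
8^1 ≡ 8 (mod 209)
8^2 ≡ 8^2 = 64 ≡ 64 (mod 209)
8^4 ≡ 64^2 = 4096 ≡ 125 (mod 209)
8^8 ≡ 125^2 = 15625 ≡ 159 (mod 209)
13 = 8 + 4 + 1 in binary powers of 2.
So 8^13 ≡ 159 · 125 · 8 ≡ 160 (mod 209).
Squaring chain: 160 → 102 → 163 → 26; never reaches −1, so base 8 is a Miller–Rabin witness that 209 is composite.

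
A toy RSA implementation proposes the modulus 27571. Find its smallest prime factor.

79

27571 is odd.
Digit sum 22, not divisible by 3.
Ends in 1: not divisible by 5.
7: 27571 = 7·3938 + 5
11: 27571 = 11·2506 + 5
13: 27571 = 13·2120 + 11
17: 27571 = 17·1621 + 14
19: 27571 = 19·1451 + 2
23: 27571 = 23·1198 + 17
29: 27571 = 29·950 + 21
31: 27571 = 31·889 + 12
37: 27571 = 37·745 + 6
41: 27571 = 41·672 + 19
43: 27571 = 43·641 + 8
47: 27571 = 47·586 + 29
53: 27571 = 53·520 + 11
59: 27571 = 59·467 + 18
61: 27571 = 61·451 + 60
67: 27571 = 67·411 + 34
71: 27571 = 71·388 + 23
73: 27571 = 73·377 + 50
79: 27571 = 79·349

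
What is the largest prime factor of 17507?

61

17507 = 7 · 2501
2501 = 41 · 61
61 is prime.
So 17507 = 7 · 41 · 61; the largest prime factor is 61.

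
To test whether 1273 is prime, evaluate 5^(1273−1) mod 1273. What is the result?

600

5^1 ≡ 5 (mod 1273)
5^2 ≡ 5^2 = 25 ≡ 25 (mod 1273)
5^4 ≡ 25^2 = 625 ≡ 625 (mod 1273)
5^8 ≡ 625^2 = 390625 ≡ 1087 (mod 1273)
5^16 ≡ 1087^2 = 1181569 ≡ 225 (mod 1273)
5^32 ≡ 225^2 = 50625 ≡ 978 (mod 1273)
5^64 ≡ 978^2 = 956484 ≡ 461 (mod 1273)
5^128 ≡ 461^2 = 212521 ≡ 1203 (mod 1273)
5^256 ≡ 1203^2 = 1447209 ≡ 1081 (mod 1273)
5^512 ≡ 1081^2 = 1168561 ≡ 1220 (mod 1273)
5^1024 ≡ 1220^2 = 1488400 ≡ 263 (mod 1273)
1272 = 1024 + 128 + 64 + 32 + 16 + 8 in binary powers of 2.
So 5^1272 ≡ 263 · 1203 · 461 · 978 · 225 · 1087 ≡ 600 (mod 1273).
Since 600 ≠ 1, base 5 is a Fermat witness: 1273 is composite.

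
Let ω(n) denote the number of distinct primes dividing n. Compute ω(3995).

3995 = 5 · 799
799 = 17 · 47
3995 = 5 · 17 · 47, which has 3 distinct prime factors.

3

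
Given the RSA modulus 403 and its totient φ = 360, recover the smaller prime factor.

13

φ(n) = (p−1)(q−1) = n − (p+q) + 1, so p + q = 403 − 360 + 1 = 44.
p and q are the roots of t² − 44t + 403 = 0.
Discriminant: 44² − 4·403 = 1936 − 1612 = 324; √324 = 18.
q = (44 − 18)/2 = 13, p = (44 + 18)/2 = 31.
Check: 13 · 31 = 403.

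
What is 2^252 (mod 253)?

2^1 ≡ 2 (mod 253)
2^2 ≡ 2^2 = 4 ≡ 4 (mod 253)
2^4 ≡ 4^2 = 16 ≡ 16 (mod 253)
2^8 ≡ 16^2 = 256 ≡ 3 (mod 253)
2^16 ≡ 3^2 = 9 ≡ 9 (mod 253)
2^32 ≡ 9^2 = 81 ≡ 81 (mod 253)
2^64 ≡ 81^2 = 6561 ≡ 236 (mod 253)
2^128 ≡ 236^2 = 55696 ≡ 36 (mod 253)
252 = 128 + 64 + 32 + 16 + 8 + 4 in binary powers of 2.
So 2^252 ≡ 36 · 236 · 81 · 9 · 3 · 16 ≡ 81 (mod 253).
Since 81 ≠ 1, base 2 is a Fermat witness: 253 is composite.

81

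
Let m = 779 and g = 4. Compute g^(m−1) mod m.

4^1 ≡ 4 (mod 779)
4^2 ≡ 4^2 = 16 ≡ 16 (mod 779)
4^4 ≡ 16^2 = 256 ≡ 256 (mod 779)
4^8 ≡ 256^2 = 65536 ≡ 100 (mod 779)
4^16 ≡ 100^2 = 10000 ≡ 652 (mod 779)
4^32 ≡ 652^2 = 425104 ≡ 549 (mod 779)
4^64 ≡ 549^2 = 301401 ≡ 707 (mod 779)
4^128 ≡ 707^2 = 499849 ≡ 510 (mod 779)
4^256 ≡ 510^2 = 260100 ≡ 693 (mod 779)
4^512 ≡ 693^2 = 480249 ≡ 385 (mod 779)
778 = 512 + 256 + 8 + 2 in binary powers of 2.
So 4^778 ≡ 385 · 693 · 100 · 16 ≡ 674 (mod 779).
Since 674 ≠ 1, base 4 is a Fermat witness: 779 is composite.

674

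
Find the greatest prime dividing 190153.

190153 = 29 · 6557
6557 = 79 · 83
83 is prime.
So 190153 = 29 · 79 · 83; the largest prime factor is 83.

83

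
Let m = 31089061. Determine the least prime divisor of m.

83

31089061 is odd.
Digit sum 28, not divisible by 3.
Ends in 1: not divisible by 5.
7: 31089061 = 7·4441294 + 3
11: 31089061 = 11·2826278 + 3
13: 31089061 = 13·2391466 + 3
17: 31089061 = 17·1828768 + 5
19: 31089061 = 19·1636266 + 7
23: 31089061 = 23·1351698 + 7
29: 31089061 = 29·1072036 + 17
31: 31089061 = 31·1002872 + 29
37: 31089061 = 37·840244 + 33
41: 31089061 = 41·758269 + 32
43: 31089061 = 43·723001 + 18
47: 31089061 = 47·661469 + 18
53: 31089061 = 53·586586 + 3
59: 31089061 = 59·526933 + 14
61: 31089061 = 61·509656 + 45
67: 31089061 = 67·464015 + 56
71: 31089061 = 71·437874 + 7
73: 31089061 = 73·425877 + 40
79: 31089061 = 79·393532 + 33
83: 31089061 = 83·374567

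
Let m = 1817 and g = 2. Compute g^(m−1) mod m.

2^1 ≡ 2 (mod 1817)
2^2 ≡ 2^2 = 4 ≡ 4 (mod 1817)
2^4 ≡ 4^2 = 16 ≡ 16 (mod 1817)
2^8 ≡ 16^2 = 256 ≡ 256 (mod 1817)
2^16 ≡ 256^2 = 65536 ≡ 124 (mod 1817)
2^32 ≡ 124^2 = 15376 ≡ 840 (mod 1817)
2^64 ≡ 840^2 = 705600 ≡ 604 (mod 1817)
2^128 ≡ 604^2 = 364816 ≡ 1416 (mod 1817)
2^256 ≡ 1416^2 = 2005056 ≡ 905 (mod 1817)
2^512 ≡ 905^2 = 819025 ≡ 1375 (mod 1817)
2^1024 ≡ 1375^2 = 1890625 ≡ 945 (mod 1817)
1816 = 1024 + 512 + 256 + 16 + 8 in binary powers of 2.
So 2^1816 ≡ 945 · 1375 · 905 · 124 · 256 ≡ 1221 (mod 1817).
Since 1221 ≠ 1, base 2 is a Fermat witness: 1817 is composite.

1221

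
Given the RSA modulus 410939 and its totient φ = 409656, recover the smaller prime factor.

φ(n) = (p−1)(q−1) = n − (p+q) + 1, so p + q = 410939 − 409656 + 1 = 1284.
p and q are the roots of t² − 1284t + 410939 = 0.
Discriminant: 1284² − 4·410939 = 1648656 − 1643756 = 4900; √4900 = 70.
q = (1284 − 70)/2 = 607, p = (1284 + 70)/2 = 677.
Check: 607 · 677 = 410939.

607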